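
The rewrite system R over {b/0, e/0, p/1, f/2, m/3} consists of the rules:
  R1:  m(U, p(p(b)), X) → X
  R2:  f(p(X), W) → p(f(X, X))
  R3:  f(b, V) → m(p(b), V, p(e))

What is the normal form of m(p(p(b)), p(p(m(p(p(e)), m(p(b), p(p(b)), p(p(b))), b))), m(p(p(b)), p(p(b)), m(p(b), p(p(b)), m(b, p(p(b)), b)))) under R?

b

1. m(p(p(b)), p(p(m(p(p(e)), m(p(b), p(p(b)), p(p(b))), b))), m(p(p(b)), p(p(b)), m(p(b), p(p(b)), m(b, p(p(b)), b))))  →  m(p(p(b)), p(p(m(p(p(e)), p(p(b)), b))), m(p(p(b)), p(p(b)), m(p(b), p(p(b)), m(b, p(p(b)), b))))   [R1 at 2.1.1.2]
2. m(p(p(b)), p(p(m(p(p(e)), p(p(b)), b))), m(p(p(b)), p(p(b)), m(p(b), p(p(b)), m(b, p(p(b)), b))))  →  m(p(p(b)), p(p(b)), m(p(p(b)), p(p(b)), m(p(b), p(p(b)), m(b, p(p(b)), b))))   [R1 at 2.1.1]
3. m(p(p(b)), p(p(b)), m(p(p(b)), p(p(b)), m(p(b), p(p(b)), m(b, p(p(b)), b))))  →  m(p(p(b)), p(p(b)), m(p(b), p(p(b)), m(b, p(p(b)), b)))   [R1 at ε]
4. m(p(p(b)), p(p(b)), m(p(b), p(p(b)), m(b, p(p(b)), b)))  →  m(p(b), p(p(b)), m(b, p(p(b)), b))   [R1 at ε]
5. m(p(b), p(p(b)), m(b, p(p(b)), b))  →  m(b, p(p(b)), b)   [R1 at ε]
6. m(b, p(p(b)), b)  →  b   [R1 at ε]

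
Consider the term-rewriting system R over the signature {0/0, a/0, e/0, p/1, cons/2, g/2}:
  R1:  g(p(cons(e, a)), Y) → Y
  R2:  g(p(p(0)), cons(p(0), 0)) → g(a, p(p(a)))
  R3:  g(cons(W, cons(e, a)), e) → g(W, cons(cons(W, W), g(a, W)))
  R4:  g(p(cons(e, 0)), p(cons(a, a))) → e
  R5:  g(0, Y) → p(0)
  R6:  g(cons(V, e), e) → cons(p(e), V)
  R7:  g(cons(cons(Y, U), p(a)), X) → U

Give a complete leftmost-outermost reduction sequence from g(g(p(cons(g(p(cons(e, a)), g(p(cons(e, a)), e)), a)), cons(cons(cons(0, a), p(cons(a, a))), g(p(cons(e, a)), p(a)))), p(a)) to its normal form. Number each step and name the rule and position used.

1. g(g(p(cons(g(p(cons(e, a)), g(p(cons(e, a)), e)), a)), cons(cons(cons(0, a), p(cons(a, a))), g(p(cons(e, a)), p(a)))), p(a))  →  g(g(p(cons(g(p(cons(e, a)), e), a)), cons(cons(cons(0, a), p(cons(a, a))), g(p(cons(e, a)), p(a)))), p(a))   [R1 at 1.1.1.1]
2. g(g(p(cons(g(p(cons(e, a)), e), a)), cons(cons(cons(0, a), p(cons(a, a))), g(p(cons(e, a)), p(a)))), p(a))  →  g(g(p(cons(e, a)), cons(cons(cons(0, a), p(cons(a, a))), g(p(cons(e, a)), p(a)))), p(a))   [R1 at 1.1.1.1]
3. g(g(p(cons(e, a)), cons(cons(cons(0, a), p(cons(a, a))), g(p(cons(e, a)), p(a)))), p(a))  →  g(cons(cons(cons(0, a), p(cons(a, a))), g(p(cons(e, a)), p(a))), p(a))   [R1 at 1]
4. g(cons(cons(cons(0, a), p(cons(a, a))), g(p(cons(e, a)), p(a))), p(a))  →  g(cons(cons(cons(0, a), p(cons(a, a))), p(a)), p(a))   [R1 at 1.2]
5. g(cons(cons(cons(0, a), p(cons(a, a))), p(a)), p(a))  →  p(cons(a, a))   [R7 at ε]

p(cons(a, a))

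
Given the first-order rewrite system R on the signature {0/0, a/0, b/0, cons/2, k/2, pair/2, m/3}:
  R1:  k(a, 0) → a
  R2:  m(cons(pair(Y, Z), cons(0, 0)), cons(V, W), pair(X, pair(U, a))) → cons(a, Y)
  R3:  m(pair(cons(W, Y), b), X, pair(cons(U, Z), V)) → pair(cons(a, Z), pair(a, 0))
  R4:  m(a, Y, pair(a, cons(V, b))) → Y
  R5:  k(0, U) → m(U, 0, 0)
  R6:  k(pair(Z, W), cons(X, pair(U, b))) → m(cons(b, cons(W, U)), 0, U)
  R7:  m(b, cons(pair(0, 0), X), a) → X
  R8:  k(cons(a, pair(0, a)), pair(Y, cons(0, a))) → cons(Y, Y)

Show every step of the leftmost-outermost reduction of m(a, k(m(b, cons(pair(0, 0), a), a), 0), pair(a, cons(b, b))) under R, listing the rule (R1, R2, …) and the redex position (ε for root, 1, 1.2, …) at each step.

a

1. m(a, k(m(b, cons(pair(0, 0), a), a), 0), pair(a, cons(b, b)))  →  k(m(b, cons(pair(0, 0), a), a), 0)   [R4 at ε]
2. k(m(b, cons(pair(0, 0), a), a), 0)  →  k(a, 0)   [R7 at 1]
3. k(a, 0)  →  a   [R1 at ε]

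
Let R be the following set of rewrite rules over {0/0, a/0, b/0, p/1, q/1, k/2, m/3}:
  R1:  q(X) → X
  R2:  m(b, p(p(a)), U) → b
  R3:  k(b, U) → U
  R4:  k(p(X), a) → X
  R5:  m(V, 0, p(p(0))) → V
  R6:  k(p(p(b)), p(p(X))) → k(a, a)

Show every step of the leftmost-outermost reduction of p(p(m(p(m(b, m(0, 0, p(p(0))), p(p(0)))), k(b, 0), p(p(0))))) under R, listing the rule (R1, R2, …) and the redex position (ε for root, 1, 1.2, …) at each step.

1. p(p(m(p(m(b, m(0, 0, p(p(0))), p(p(0)))), k(b, 0), p(p(0)))))  →  p(p(m(p(m(b, 0, p(p(0)))), k(b, 0), p(p(0)))))   [R5 at 1.1.1.1.2]
2. p(p(m(p(m(b, 0, p(p(0)))), k(b, 0), p(p(0)))))  →  p(p(m(p(b), k(b, 0), p(p(0)))))   [R5 at 1.1.1.1]
3. p(p(m(p(b), k(b, 0), p(p(0)))))  →  p(p(m(p(b), 0, p(p(0)))))   [R3 at 1.1.2]
4. p(p(m(p(b), 0, p(p(0)))))  →  p(p(p(b)))   [R5 at 1.1]

p(p(p(b)))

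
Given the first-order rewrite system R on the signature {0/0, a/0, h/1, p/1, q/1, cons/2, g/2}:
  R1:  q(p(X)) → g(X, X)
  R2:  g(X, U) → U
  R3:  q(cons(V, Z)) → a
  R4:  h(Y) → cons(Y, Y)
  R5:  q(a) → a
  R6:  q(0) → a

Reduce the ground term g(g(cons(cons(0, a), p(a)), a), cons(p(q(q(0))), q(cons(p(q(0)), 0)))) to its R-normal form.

cons(p(a), a)

1. g(g(cons(cons(0, a), p(a)), a), cons(p(q(q(0))), q(cons(p(q(0)), 0))))  →  cons(p(q(q(0))), q(cons(p(q(0)), 0)))   [R2 at ε]
2. cons(p(q(q(0))), q(cons(p(q(0)), 0)))  →  cons(p(q(a)), q(cons(p(q(0)), 0)))   [R6 at 1.1.1]
3. cons(p(q(a)), q(cons(p(q(0)), 0)))  →  cons(p(a), q(cons(p(q(0)), 0)))   [R5 at 1.1]
4. cons(p(a), q(cons(p(q(0)), 0)))  →  cons(p(a), a)   [R3 at 2]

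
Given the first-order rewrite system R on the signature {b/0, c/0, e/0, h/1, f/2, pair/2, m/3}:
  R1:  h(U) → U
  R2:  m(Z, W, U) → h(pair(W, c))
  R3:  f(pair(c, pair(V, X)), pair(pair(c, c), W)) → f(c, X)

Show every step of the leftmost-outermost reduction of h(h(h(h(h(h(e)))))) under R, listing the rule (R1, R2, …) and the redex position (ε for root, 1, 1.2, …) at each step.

1. h(h(h(h(h(h(e))))))  →  h(h(h(h(h(e)))))   [R1 at ε]
2. h(h(h(h(h(e)))))  →  h(h(h(h(e))))   [R1 at ε]
3. h(h(h(h(e))))  →  h(h(h(e)))   [R1 at ε]
4. h(h(h(e)))  →  h(h(e))   [R1 at ε]
5. h(h(e))  →  h(e)   [R1 at ε]
6. h(e)  →  e   [R1 at ε]

e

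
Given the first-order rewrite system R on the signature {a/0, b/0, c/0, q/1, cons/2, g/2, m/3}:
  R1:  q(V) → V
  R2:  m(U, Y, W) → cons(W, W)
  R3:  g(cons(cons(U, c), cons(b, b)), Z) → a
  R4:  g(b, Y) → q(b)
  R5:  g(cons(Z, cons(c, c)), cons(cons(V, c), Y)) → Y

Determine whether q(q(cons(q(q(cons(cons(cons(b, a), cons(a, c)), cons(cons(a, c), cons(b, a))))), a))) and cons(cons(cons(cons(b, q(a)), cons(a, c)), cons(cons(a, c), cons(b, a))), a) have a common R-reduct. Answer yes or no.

Reduce t₁ = q(q(cons(q(q(cons(cons(cons(b, a), cons(a, c)), cons(cons(a, c), cons(b, a))))), a))):
1. q(q(cons(q(q(cons(cons(cons(b, a), cons(a, c)), cons(cons(a, c), cons(b, a))))), a)))  →  q(cons(q(q(cons(cons(cons(b, a), cons(a, c)), cons(cons(a, c), cons(b, a))))), a))   [R1 at ε]
2. q(cons(q(q(cons(cons(cons(b, a), cons(a, c)), cons(cons(a, c), cons(b, a))))), a))  →  cons(q(q(cons(cons(cons(b, a), cons(a, c)), cons(cons(a, c), cons(b, a))))), a)   [R1 at ε]
3. cons(q(q(cons(cons(cons(b, a), cons(a, c)), cons(cons(a, c), cons(b, a))))), a)  →  cons(q(cons(cons(cons(b, a), cons(a, c)), cons(cons(a, c), cons(b, a)))), a)   [R1 at 1]
4. cons(q(cons(cons(cons(b, a), cons(a, c)), cons(cons(a, c), cons(b, a)))), a)  →  cons(cons(cons(cons(b, a), cons(a, c)), cons(cons(a, c), cons(b, a))), a)   [R1 at 1]

Reduce t₂ = cons(cons(cons(cons(b, q(a)), cons(a, c)), cons(cons(a, c), cons(b, a))), a):
1. cons(cons(cons(cons(b, q(a)), cons(a, c)), cons(cons(a, c), cons(b, a))), a)  →  cons(cons(cons(cons(b, a), cons(a, c)), cons(cons(a, c), cons(b, a))), a)   [R1 at 1.1.1.2]

yes — NF(t₁) = cons(cons(cons(cons(b, a), cons(a, c)), cons(cons(a, c), cons(b, a))), a), NF(t₂) = cons(cons(cons(cons(b, a), cons(a, c)), cons(cons(a, c), cons(b, a))), a)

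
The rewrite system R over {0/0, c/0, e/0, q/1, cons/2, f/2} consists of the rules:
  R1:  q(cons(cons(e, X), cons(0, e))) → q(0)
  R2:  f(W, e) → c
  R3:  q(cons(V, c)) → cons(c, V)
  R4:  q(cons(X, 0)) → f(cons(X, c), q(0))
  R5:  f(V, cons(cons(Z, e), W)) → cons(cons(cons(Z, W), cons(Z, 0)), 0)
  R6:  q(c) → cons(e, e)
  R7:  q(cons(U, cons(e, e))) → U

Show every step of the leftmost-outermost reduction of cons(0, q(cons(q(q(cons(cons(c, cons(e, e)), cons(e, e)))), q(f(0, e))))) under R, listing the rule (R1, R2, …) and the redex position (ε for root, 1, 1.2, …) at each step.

cons(0, c)

1. cons(0, q(cons(q(q(cons(cons(c, cons(e, e)), cons(e, e)))), q(f(0, e)))))  →  cons(0, q(cons(q(cons(c, cons(e, e))), q(f(0, e)))))   [R7 at 2.1.1.1]
2. cons(0, q(cons(q(cons(c, cons(e, e))), q(f(0, e)))))  →  cons(0, q(cons(c, q(f(0, e)))))   [R7 at 2.1.1]
3. cons(0, q(cons(c, q(f(0, e)))))  →  cons(0, q(cons(c, q(c))))   [R2 at 2.1.2.1]
4. cons(0, q(cons(c, q(c))))  →  cons(0, q(cons(c, cons(e, e))))   [R6 at 2.1.2]
5. cons(0, q(cons(c, cons(e, e))))  →  cons(0, c)   [R7 at 2]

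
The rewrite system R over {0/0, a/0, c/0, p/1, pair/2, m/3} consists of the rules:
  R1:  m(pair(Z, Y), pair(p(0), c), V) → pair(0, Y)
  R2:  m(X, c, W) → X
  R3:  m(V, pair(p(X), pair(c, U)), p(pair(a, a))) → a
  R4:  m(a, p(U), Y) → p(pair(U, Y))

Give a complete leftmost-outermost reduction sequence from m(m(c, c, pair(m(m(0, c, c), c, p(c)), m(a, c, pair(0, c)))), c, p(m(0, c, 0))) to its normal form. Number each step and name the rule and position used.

1. m(m(c, c, pair(m(m(0, c, c), c, p(c)), m(a, c, pair(0, c)))), c, p(m(0, c, 0)))  →  m(c, c, pair(m(m(0, c, c), c, p(c)), m(a, c, pair(0, c))))   [R2 at ε]
2. m(c, c, pair(m(m(0, c, c), c, p(c)), m(a, c, pair(0, c))))  →  c   [R2 at ε]

c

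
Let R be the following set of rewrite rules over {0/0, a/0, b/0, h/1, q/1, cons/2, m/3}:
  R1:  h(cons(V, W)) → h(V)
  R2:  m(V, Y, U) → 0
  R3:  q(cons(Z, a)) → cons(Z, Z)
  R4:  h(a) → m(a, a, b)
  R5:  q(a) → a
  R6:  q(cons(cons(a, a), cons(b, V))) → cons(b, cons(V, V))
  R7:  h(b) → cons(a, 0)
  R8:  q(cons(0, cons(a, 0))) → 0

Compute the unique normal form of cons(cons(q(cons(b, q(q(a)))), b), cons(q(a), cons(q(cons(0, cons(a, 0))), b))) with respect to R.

1. cons(cons(q(cons(b, q(q(a)))), b), cons(q(a), cons(q(cons(0, cons(a, 0))), b)))  →  cons(cons(q(cons(b, q(a))), b), cons(q(a), cons(q(cons(0, cons(a, 0))), b)))   [R5 at 1.1.1.2.1]
2. cons(cons(q(cons(b, q(a))), b), cons(q(a), cons(q(cons(0, cons(a, 0))), b)))  →  cons(cons(q(cons(b, a)), b), cons(q(a), cons(q(cons(0, cons(a, 0))), b)))   [R5 at 1.1.1.2]
3. cons(cons(q(cons(b, a)), b), cons(q(a), cons(q(cons(0, cons(a, 0))), b)))  →  cons(cons(cons(b, b), b), cons(q(a), cons(q(cons(0, cons(a, 0))), b)))   [R3 at 1.1]
4. cons(cons(cons(b, b), b), cons(q(a), cons(q(cons(0, cons(a, 0))), b)))  →  cons(cons(cons(b, b), b), cons(a, cons(q(cons(0, cons(a, 0))), b)))   [R5 at 2.1]
5. cons(cons(cons(b, b), b), cons(a, cons(q(cons(0, cons(a, 0))), b)))  →  cons(cons(cons(b, b), b), cons(a, cons(0, b)))   [R8 at 2.2.1]

cons(cons(cons(b, b), b), cons(a, cons(0, b)))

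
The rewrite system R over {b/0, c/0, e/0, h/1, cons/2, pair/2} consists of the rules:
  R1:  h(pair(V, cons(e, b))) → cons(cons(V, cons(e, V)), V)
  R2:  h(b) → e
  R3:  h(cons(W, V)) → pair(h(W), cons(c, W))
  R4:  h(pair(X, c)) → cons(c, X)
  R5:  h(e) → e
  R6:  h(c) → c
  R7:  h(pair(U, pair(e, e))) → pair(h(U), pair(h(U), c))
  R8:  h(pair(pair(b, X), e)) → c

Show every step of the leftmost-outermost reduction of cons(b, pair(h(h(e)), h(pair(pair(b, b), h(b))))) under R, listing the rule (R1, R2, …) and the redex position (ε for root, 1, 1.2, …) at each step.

cons(b, pair(e, c))

1. cons(b, pair(h(h(e)), h(pair(pair(b, b), h(b)))))  →  cons(b, pair(h(e), h(pair(pair(b, b), h(b)))))   [R5 at 2.1.1]
2. cons(b, pair(h(e), h(pair(pair(b, b), h(b)))))  →  cons(b, pair(e, h(pair(pair(b, b), h(b)))))   [R5 at 2.1]
3. cons(b, pair(e, h(pair(pair(b, b), h(b)))))  →  cons(b, pair(e, h(pair(pair(b, b), e))))   [R2 at 2.2.1.2]
4. cons(b, pair(e, h(pair(pair(b, b), e))))  →  cons(b, pair(e, c))   [R8 at 2.2]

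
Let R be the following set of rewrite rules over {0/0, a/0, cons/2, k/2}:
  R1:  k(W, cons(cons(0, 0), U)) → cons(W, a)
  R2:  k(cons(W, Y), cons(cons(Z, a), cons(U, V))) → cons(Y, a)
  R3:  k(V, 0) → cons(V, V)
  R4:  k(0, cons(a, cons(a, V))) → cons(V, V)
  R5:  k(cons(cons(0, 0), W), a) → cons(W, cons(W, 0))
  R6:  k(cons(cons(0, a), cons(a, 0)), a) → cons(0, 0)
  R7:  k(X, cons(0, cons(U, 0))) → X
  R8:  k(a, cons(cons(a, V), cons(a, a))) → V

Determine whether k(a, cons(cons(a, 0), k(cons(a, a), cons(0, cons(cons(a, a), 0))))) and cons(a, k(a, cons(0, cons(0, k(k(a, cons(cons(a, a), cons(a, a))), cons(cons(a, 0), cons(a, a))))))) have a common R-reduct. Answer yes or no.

Reduce t₁ = k(a, cons(cons(a, 0), k(cons(a, a), cons(0, cons(cons(a, a), 0))))):
1. k(a, cons(cons(a, 0), k(cons(a, a), cons(0, cons(cons(a, a), 0)))))  →  k(a, cons(cons(a, 0), cons(a, a)))   [R7 at 2.2]
2. k(a, cons(cons(a, 0), cons(a, a)))  →  0   [R8 at ε]

Reduce t₂ = cons(a, k(a, cons(0, cons(0, k(k(a, cons(cons(a, a), cons(a, a))), cons(cons(a, 0), cons(a, a))))))):
1. cons(a, k(a, cons(0, cons(0, k(k(a, cons(cons(a, a), cons(a, a))), cons(cons(a, 0), cons(a, a)))))))  →  cons(a, k(a, cons(0, cons(0, k(a, cons(cons(a, 0), cons(a, a)))))))   [R8 at 2.2.2.2.1]
2. cons(a, k(a, cons(0, cons(0, k(a, cons(cons(a, 0), cons(a, a)))))))  →  cons(a, k(a, cons(0, cons(0, 0))))   [R8 at 2.2.2.2]
3. cons(a, k(a, cons(0, cons(0, 0))))  →  cons(a, a)   [R7 at 2]

no — NF(t₁) = 0, NF(t₂) = cons(a, a)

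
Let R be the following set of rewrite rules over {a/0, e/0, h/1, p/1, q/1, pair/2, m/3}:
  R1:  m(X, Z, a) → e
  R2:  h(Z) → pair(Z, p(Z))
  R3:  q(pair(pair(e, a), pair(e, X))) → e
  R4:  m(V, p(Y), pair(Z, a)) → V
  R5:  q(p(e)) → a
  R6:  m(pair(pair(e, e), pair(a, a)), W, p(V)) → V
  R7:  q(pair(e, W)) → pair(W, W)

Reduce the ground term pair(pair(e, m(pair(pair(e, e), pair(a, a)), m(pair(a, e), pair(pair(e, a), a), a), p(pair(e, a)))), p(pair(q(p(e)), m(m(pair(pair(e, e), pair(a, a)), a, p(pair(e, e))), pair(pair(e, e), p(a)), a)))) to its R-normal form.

pair(pair(e, pair(e, a)), p(pair(a, e)))

1. pair(pair(e, m(pair(pair(e, e), pair(a, a)), m(pair(a, e), pair(pair(e, a), a), a), p(pair(e, a)))), p(pair(q(p(e)), m(m(pair(pair(e, e), pair(a, a)), a, p(pair(e, e))), pair(pair(e, e), p(a)), a))))  →  pair(pair(e, pair(e, a)), p(pair(q(p(e)), m(m(pair(pair(e, e), pair(a, a)), a, p(pair(e, e))), pair(pair(e, e), p(a)), a))))   [R6 at 1.2]
2. pair(pair(e, pair(e, a)), p(pair(q(p(e)), m(m(pair(pair(e, e), pair(a, a)), a, p(pair(e, e))), pair(pair(e, e), p(a)), a))))  →  pair(pair(e, pair(e, a)), p(pair(a, m(m(pair(pair(e, e), pair(a, a)), a, p(pair(e, e))), pair(pair(e, e), p(a)), a))))   [R5 at 2.1.1]
3. pair(pair(e, pair(e, a)), p(pair(a, m(m(pair(pair(e, e), pair(a, a)), a, p(pair(e, e))), pair(pair(e, e), p(a)), a))))  →  pair(pair(e, pair(e, a)), p(pair(a, e)))   [R1 at 2.1.2]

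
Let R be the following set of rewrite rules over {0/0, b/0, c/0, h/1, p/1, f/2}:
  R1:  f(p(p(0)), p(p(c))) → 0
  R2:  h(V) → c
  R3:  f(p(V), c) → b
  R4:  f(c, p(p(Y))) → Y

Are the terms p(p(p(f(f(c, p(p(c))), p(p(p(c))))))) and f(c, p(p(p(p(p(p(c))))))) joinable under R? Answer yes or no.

yes — NF(t₁) = p(p(p(p(c)))), NF(t₂) = p(p(p(p(c))))

Reduce t₁ = p(p(p(f(f(c, p(p(c))), p(p(p(c))))))):
1. p(p(p(f(f(c, p(p(c))), p(p(p(c)))))))  →  p(p(p(f(c, p(p(p(c)))))))   [R4 at 1.1.1.1]
2. p(p(p(f(c, p(p(p(c)))))))  →  p(p(p(p(c))))   [R4 at 1.1.1]

Reduce t₂ = f(c, p(p(p(p(p(p(c))))))):
1. f(c, p(p(p(p(p(p(c)))))))  →  p(p(p(p(c))))   [R4 at ε]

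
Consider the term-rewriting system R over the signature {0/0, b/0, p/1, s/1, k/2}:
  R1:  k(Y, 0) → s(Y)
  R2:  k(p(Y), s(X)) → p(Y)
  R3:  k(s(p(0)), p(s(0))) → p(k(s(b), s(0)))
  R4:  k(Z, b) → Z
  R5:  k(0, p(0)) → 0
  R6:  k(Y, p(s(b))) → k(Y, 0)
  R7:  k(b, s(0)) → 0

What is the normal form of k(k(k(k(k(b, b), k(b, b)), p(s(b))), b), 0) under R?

1. k(k(k(k(k(b, b), k(b, b)), p(s(b))), b), 0)  →  s(k(k(k(k(b, b), k(b, b)), p(s(b))), b))   [R1 at ε]
2. s(k(k(k(k(b, b), k(b, b)), p(s(b))), b))  →  s(k(k(k(b, b), k(b, b)), p(s(b))))   [R4 at 1]
3. s(k(k(k(b, b), k(b, b)), p(s(b))))  →  s(k(k(k(b, b), k(b, b)), 0))   [R6 at 1]
4. s(k(k(k(b, b), k(b, b)), 0))  →  s(s(k(k(b, b), k(b, b))))   [R1 at 1]
5. s(s(k(k(b, b), k(b, b))))  →  s(s(k(b, k(b, b))))   [R4 at 1.1.1]
6. s(s(k(b, k(b, b))))  →  s(s(k(b, b)))   [R4 at 1.1.2]
7. s(s(k(b, b)))  →  s(s(b))   [R4 at 1.1]

s(s(b))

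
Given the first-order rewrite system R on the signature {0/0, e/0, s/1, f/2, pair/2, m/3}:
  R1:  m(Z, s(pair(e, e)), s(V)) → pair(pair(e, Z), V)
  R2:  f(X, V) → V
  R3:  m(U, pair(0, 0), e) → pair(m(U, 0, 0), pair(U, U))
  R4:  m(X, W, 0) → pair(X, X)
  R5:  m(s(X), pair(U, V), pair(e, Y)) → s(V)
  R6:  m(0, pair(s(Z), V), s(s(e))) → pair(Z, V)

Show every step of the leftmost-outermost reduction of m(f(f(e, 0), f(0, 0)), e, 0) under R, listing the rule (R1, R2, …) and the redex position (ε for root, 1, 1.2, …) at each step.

1. m(f(f(e, 0), f(0, 0)), e, 0)  →  pair(f(f(e, 0), f(0, 0)), f(f(e, 0), f(0, 0)))   [R4 at ε]
2. pair(f(f(e, 0), f(0, 0)), f(f(e, 0), f(0, 0)))  →  pair(f(0, 0), f(f(e, 0), f(0, 0)))   [R2 at 1]
3. pair(f(0, 0), f(f(e, 0), f(0, 0)))  →  pair(0, f(f(e, 0), f(0, 0)))   [R2 at 1]
4. pair(0, f(f(e, 0), f(0, 0)))  →  pair(0, f(0, 0))   [R2 at 2]
5. pair(0, f(0, 0))  →  pair(0, 0)   [R2 at 2]

pair(0, 0)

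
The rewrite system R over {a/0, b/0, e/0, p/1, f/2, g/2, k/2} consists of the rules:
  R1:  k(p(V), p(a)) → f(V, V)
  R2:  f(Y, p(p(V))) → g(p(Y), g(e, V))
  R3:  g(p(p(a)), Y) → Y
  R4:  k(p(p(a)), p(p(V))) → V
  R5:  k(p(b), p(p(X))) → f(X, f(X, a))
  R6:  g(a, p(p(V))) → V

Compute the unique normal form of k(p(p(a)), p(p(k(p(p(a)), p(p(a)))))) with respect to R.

1. k(p(p(a)), p(p(k(p(p(a)), p(p(a))))))  →  k(p(p(a)), p(p(a)))   [R4 at ε]
2. k(p(p(a)), p(p(a)))  →  a   [R4 at ε]

a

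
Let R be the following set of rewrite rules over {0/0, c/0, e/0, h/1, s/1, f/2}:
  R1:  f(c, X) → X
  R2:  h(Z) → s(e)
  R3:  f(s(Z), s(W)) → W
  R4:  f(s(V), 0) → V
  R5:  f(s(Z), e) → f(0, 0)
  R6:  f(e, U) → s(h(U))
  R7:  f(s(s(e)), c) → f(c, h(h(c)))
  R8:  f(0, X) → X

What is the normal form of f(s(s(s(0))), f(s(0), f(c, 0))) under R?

s(s(0))

1. f(s(s(s(0))), f(s(0), f(c, 0)))  →  f(s(s(s(0))), f(s(0), 0))   [R1 at 2.2]
2. f(s(s(s(0))), f(s(0), 0))  →  f(s(s(s(0))), 0)   [R4 at 2]
3. f(s(s(s(0))), 0)  →  s(s(0))   [R4 at ε]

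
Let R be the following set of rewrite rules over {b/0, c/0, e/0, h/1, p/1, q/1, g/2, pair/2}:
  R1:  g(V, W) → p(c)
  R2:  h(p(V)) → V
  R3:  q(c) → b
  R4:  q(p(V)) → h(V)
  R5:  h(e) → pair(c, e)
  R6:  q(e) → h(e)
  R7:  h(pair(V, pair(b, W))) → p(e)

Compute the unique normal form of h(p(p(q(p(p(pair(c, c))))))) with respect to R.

1. h(p(p(q(p(p(pair(c, c)))))))  →  p(q(p(p(pair(c, c)))))   [R2 at ε]
2. p(q(p(p(pair(c, c)))))  →  p(h(p(pair(c, c))))   [R4 at 1]
3. p(h(p(pair(c, c))))  →  p(pair(c, c))   [R2 at 1]

p(pair(c, c))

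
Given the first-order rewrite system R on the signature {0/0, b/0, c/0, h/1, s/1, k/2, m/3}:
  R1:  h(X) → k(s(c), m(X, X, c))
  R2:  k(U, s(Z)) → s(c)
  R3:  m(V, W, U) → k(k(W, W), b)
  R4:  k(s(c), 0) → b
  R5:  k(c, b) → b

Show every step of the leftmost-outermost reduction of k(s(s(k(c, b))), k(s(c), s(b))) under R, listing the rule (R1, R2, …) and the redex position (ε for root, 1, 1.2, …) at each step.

1. k(s(s(k(c, b))), k(s(c), s(b)))  →  k(s(s(b)), k(s(c), s(b)))   [R5 at 1.1.1]
2. k(s(s(b)), k(s(c), s(b)))  →  k(s(s(b)), s(c))   [R2 at 2]
3. k(s(s(b)), s(c))  →  s(c)   [R2 at ε]

s(c)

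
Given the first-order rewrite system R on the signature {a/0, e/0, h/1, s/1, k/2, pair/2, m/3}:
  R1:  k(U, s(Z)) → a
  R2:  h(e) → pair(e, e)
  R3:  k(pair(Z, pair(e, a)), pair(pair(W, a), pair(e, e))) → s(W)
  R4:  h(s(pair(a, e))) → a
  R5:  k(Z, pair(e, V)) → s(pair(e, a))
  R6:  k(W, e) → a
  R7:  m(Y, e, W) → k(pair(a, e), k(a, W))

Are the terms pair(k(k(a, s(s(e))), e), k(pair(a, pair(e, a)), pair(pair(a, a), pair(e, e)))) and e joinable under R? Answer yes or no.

Reduce t₁ = pair(k(k(a, s(s(e))), e), k(pair(a, pair(e, a)), pair(pair(a, a), pair(e, e)))):
1. pair(k(k(a, s(s(e))), e), k(pair(a, pair(e, a)), pair(pair(a, a), pair(e, e))))  →  pair(a, k(pair(a, pair(e, a)), pair(pair(a, a), pair(e, e))))   [R6 at 1]
2. pair(a, k(pair(a, pair(e, a)), pair(pair(a, a), pair(e, e))))  →  pair(a, s(a))   [R3 at 2]

Reduce t₂ = e:

no — NF(t₁) = pair(a, s(a)), NF(t₂) = e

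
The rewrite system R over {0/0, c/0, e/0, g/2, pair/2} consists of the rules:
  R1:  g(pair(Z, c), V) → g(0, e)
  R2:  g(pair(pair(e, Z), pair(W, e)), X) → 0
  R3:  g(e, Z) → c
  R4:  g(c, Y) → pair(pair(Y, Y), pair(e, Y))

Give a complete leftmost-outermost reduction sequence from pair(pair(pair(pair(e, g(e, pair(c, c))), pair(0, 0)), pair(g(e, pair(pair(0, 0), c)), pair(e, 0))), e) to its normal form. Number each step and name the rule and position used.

pair(pair(pair(pair(e, c), pair(0, 0)), pair(c, pair(e, 0))), e)

1. pair(pair(pair(pair(e, g(e, pair(c, c))), pair(0, 0)), pair(g(e, pair(pair(0, 0), c)), pair(e, 0))), e)  →  pair(pair(pair(pair(e, c), pair(0, 0)), pair(g(e, pair(pair(0, 0), c)), pair(e, 0))), e)   [R3 at 1.1.1.2]
2. pair(pair(pair(pair(e, c), pair(0, 0)), pair(g(e, pair(pair(0, 0), c)), pair(e, 0))), e)  →  pair(pair(pair(pair(e, c), pair(0, 0)), pair(c, pair(e, 0))), e)   [R3 at 1.2.1]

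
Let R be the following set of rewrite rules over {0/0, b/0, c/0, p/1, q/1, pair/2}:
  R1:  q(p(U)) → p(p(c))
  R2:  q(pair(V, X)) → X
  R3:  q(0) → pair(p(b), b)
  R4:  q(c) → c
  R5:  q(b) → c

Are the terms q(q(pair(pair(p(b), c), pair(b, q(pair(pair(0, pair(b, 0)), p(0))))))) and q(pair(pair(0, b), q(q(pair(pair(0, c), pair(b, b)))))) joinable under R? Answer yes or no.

no — NF(t₁) = p(0), NF(t₂) = b

Reduce t₁ = q(q(pair(pair(p(b), c), pair(b, q(pair(pair(0, pair(b, 0)), p(0))))))):
1. q(q(pair(pair(p(b), c), pair(b, q(pair(pair(0, pair(b, 0)), p(0)))))))  →  q(pair(b, q(pair(pair(0, pair(b, 0)), p(0)))))   [R2 at 1]
2. q(pair(b, q(pair(pair(0, pair(b, 0)), p(0)))))  →  q(pair(pair(0, pair(b, 0)), p(0)))   [R2 at ε]
3. q(pair(pair(0, pair(b, 0)), p(0)))  →  p(0)   [R2 at ε]

Reduce t₂ = q(pair(pair(0, b), q(q(pair(pair(0, c), pair(b, b)))))):
1. q(pair(pair(0, b), q(q(pair(pair(0, c), pair(b, b))))))  →  q(q(pair(pair(0, c), pair(b, b))))   [R2 at ε]
2. q(q(pair(pair(0, c), pair(b, b))))  →  q(pair(b, b))   [R2 at 1]
3. q(pair(b, b))  →  b   [R2 at ε]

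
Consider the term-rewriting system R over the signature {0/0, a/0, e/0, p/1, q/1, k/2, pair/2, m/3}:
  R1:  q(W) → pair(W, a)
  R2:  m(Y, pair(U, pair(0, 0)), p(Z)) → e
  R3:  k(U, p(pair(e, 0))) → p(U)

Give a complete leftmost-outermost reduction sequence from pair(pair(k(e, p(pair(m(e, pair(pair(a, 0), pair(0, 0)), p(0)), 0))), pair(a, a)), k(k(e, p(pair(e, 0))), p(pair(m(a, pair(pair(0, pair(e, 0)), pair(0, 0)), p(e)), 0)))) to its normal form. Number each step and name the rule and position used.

pair(pair(p(e), pair(a, a)), p(p(e)))

1. pair(pair(k(e, p(pair(m(e, pair(pair(a, 0), pair(0, 0)), p(0)), 0))), pair(a, a)), k(k(e, p(pair(e, 0))), p(pair(m(a, pair(pair(0, pair(e, 0)), pair(0, 0)), p(e)), 0))))  →  pair(pair(k(e, p(pair(e, 0))), pair(a, a)), k(k(e, p(pair(e, 0))), p(pair(m(a, pair(pair(0, pair(e, 0)), pair(0, 0)), p(e)), 0))))   [R2 at 1.1.2.1.1]
2. pair(pair(k(e, p(pair(e, 0))), pair(a, a)), k(k(e, p(pair(e, 0))), p(pair(m(a, pair(pair(0, pair(e, 0)), pair(0, 0)), p(e)), 0))))  →  pair(pair(p(e), pair(a, a)), k(k(e, p(pair(e, 0))), p(pair(m(a, pair(pair(0, pair(e, 0)), pair(0, 0)), p(e)), 0))))   [R3 at 1.1]
3. pair(pair(p(e), pair(a, a)), k(k(e, p(pair(e, 0))), p(pair(m(a, pair(pair(0, pair(e, 0)), pair(0, 0)), p(e)), 0))))  →  pair(pair(p(e), pair(a, a)), k(p(e), p(pair(m(a, pair(pair(0, pair(e, 0)), pair(0, 0)), p(e)), 0))))   [R3 at 2.1]
4. pair(pair(p(e), pair(a, a)), k(p(e), p(pair(m(a, pair(pair(0, pair(e, 0)), pair(0, 0)), p(e)), 0))))  →  pair(pair(p(e), pair(a, a)), k(p(e), p(pair(e, 0))))   [R2 at 2.2.1.1]
5. pair(pair(p(e), pair(a, a)), k(p(e), p(pair(e, 0))))  →  pair(pair(p(e), pair(a, a)), p(p(e)))   [R3 at 2]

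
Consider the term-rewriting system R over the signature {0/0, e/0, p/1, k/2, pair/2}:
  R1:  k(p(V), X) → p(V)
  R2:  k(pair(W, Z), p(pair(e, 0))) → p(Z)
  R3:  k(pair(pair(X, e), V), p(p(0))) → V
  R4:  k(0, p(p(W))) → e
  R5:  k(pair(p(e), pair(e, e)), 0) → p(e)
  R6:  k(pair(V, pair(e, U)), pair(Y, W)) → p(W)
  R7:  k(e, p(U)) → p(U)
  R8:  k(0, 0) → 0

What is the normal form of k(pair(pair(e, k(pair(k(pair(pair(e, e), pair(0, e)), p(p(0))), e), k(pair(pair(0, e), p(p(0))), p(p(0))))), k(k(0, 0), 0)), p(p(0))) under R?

0

1. k(pair(pair(e, k(pair(k(pair(pair(e, e), pair(0, e)), p(p(0))), e), k(pair(pair(0, e), p(p(0))), p(p(0))))), k(k(0, 0), 0)), p(p(0)))  →  k(pair(pair(e, k(pair(pair(0, e), e), k(pair(pair(0, e), p(p(0))), p(p(0))))), k(k(0, 0), 0)), p(p(0)))   [R3 at 1.1.2.1.1]
2. k(pair(pair(e, k(pair(pair(0, e), e), k(pair(pair(0, e), p(p(0))), p(p(0))))), k(k(0, 0), 0)), p(p(0)))  →  k(pair(pair(e, k(pair(pair(0, e), e), p(p(0)))), k(k(0, 0), 0)), p(p(0)))   [R3 at 1.1.2.2]
3. k(pair(pair(e, k(pair(pair(0, e), e), p(p(0)))), k(k(0, 0), 0)), p(p(0)))  →  k(pair(pair(e, e), k(k(0, 0), 0)), p(p(0)))   [R3 at 1.1.2]
4. k(pair(pair(e, e), k(k(0, 0), 0)), p(p(0)))  →  k(k(0, 0), 0)   [R3 at ε]
5. k(k(0, 0), 0)  →  k(0, 0)   [R8 at 1]
6. k(0, 0)  →  0   [R8 at ε]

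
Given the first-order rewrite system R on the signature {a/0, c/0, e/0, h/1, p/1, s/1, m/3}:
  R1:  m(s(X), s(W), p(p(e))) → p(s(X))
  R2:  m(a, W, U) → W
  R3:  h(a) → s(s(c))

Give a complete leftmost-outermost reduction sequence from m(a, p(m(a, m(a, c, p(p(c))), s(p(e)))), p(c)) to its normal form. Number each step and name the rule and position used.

p(c)

1. m(a, p(m(a, m(a, c, p(p(c))), s(p(e)))), p(c))  →  p(m(a, m(a, c, p(p(c))), s(p(e))))   [R2 at ε]
2. p(m(a, m(a, c, p(p(c))), s(p(e))))  →  p(m(a, c, p(p(c))))   [R2 at 1]
3. p(m(a, c, p(p(c))))  →  p(c)   [R2 at 1]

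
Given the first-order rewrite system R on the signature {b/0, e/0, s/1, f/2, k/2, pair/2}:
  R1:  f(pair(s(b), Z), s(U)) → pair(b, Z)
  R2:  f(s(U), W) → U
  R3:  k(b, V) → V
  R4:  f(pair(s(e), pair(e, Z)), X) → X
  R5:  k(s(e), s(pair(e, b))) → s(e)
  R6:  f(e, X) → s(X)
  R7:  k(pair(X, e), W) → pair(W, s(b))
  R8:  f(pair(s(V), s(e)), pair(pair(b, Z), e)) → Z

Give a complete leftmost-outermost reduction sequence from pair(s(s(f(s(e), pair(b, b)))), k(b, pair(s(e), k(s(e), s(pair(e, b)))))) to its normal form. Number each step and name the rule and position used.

pair(s(s(e)), pair(s(e), s(e)))

1. pair(s(s(f(s(e), pair(b, b)))), k(b, pair(s(e), k(s(e), s(pair(e, b))))))  →  pair(s(s(e)), k(b, pair(s(e), k(s(e), s(pair(e, b))))))   [R2 at 1.1.1]
2. pair(s(s(e)), k(b, pair(s(e), k(s(e), s(pair(e, b))))))  →  pair(s(s(e)), pair(s(e), k(s(e), s(pair(e, b)))))   [R3 at 2]
3. pair(s(s(e)), pair(s(e), k(s(e), s(pair(e, b)))))  →  pair(s(s(e)), pair(s(e), s(e)))   [R5 at 2.2]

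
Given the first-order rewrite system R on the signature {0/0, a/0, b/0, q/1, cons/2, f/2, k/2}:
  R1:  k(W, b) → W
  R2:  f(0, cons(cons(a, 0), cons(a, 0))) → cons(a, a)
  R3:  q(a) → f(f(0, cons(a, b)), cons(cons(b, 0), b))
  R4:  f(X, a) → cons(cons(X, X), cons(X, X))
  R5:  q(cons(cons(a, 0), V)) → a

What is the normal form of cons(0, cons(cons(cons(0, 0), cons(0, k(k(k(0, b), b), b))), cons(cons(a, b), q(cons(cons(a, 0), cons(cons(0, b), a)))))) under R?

1. cons(0, cons(cons(cons(0, 0), cons(0, k(k(k(0, b), b), b))), cons(cons(a, b), q(cons(cons(a, 0), cons(cons(0, b), a))))))  →  cons(0, cons(cons(cons(0, 0), cons(0, k(k(0, b), b))), cons(cons(a, b), q(cons(cons(a, 0), cons(cons(0, b), a))))))   [R1 at 2.1.2.2]
2. cons(0, cons(cons(cons(0, 0), cons(0, k(k(0, b), b))), cons(cons(a, b), q(cons(cons(a, 0), cons(cons(0, b), a))))))  →  cons(0, cons(cons(cons(0, 0), cons(0, k(0, b))), cons(cons(a, b), q(cons(cons(a, 0), cons(cons(0, b), a))))))   [R1 at 2.1.2.2]
3. cons(0, cons(cons(cons(0, 0), cons(0, k(0, b))), cons(cons(a, b), q(cons(cons(a, 0), cons(cons(0, b), a))))))  →  cons(0, cons(cons(cons(0, 0), cons(0, 0)), cons(cons(a, b), q(cons(cons(a, 0), cons(cons(0, b), a))))))   [R1 at 2.1.2.2]
4. cons(0, cons(cons(cons(0, 0), cons(0, 0)), cons(cons(a, b), q(cons(cons(a, 0), cons(cons(0, b), a))))))  →  cons(0, cons(cons(cons(0, 0), cons(0, 0)), cons(cons(a, b), a)))   [R5 at 2.2.2]

cons(0, cons(cons(cons(0, 0), cons(0, 0)), cons(cons(a, b), a)))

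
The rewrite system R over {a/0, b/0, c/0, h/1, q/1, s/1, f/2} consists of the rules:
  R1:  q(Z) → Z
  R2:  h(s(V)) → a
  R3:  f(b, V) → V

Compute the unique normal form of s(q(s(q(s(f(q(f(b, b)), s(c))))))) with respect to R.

1. s(q(s(q(s(f(q(f(b, b)), s(c)))))))  →  s(s(q(s(f(q(f(b, b)), s(c))))))   [R1 at 1]
2. s(s(q(s(f(q(f(b, b)), s(c))))))  →  s(s(s(f(q(f(b, b)), s(c)))))   [R1 at 1.1]
3. s(s(s(f(q(f(b, b)), s(c)))))  →  s(s(s(f(f(b, b), s(c)))))   [R1 at 1.1.1.1]
4. s(s(s(f(f(b, b), s(c)))))  →  s(s(s(f(b, s(c)))))   [R3 at 1.1.1.1]
5. s(s(s(f(b, s(c)))))  →  s(s(s(s(c))))   [R3 at 1.1.1]

s(s(s(s(c))))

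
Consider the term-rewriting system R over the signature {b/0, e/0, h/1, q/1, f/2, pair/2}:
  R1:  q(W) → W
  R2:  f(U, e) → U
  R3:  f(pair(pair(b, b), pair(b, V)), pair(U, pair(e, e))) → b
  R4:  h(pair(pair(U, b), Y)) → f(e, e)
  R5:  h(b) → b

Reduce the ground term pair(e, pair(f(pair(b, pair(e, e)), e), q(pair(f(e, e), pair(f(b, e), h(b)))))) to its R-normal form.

pair(e, pair(pair(b, pair(e, e)), pair(e, pair(b, b))))

1. pair(e, pair(f(pair(b, pair(e, e)), e), q(pair(f(e, e), pair(f(b, e), h(b))))))  →  pair(e, pair(pair(b, pair(e, e)), q(pair(f(e, e), pair(f(b, e), h(b))))))   [R2 at 2.1]
2. pair(e, pair(pair(b, pair(e, e)), q(pair(f(e, e), pair(f(b, e), h(b))))))  →  pair(e, pair(pair(b, pair(e, e)), pair(f(e, e), pair(f(b, e), h(b)))))   [R1 at 2.2]
3. pair(e, pair(pair(b, pair(e, e)), pair(f(e, e), pair(f(b, e), h(b)))))  →  pair(e, pair(pair(b, pair(e, e)), pair(e, pair(f(b, e), h(b)))))   [R2 at 2.2.1]
4. pair(e, pair(pair(b, pair(e, e)), pair(e, pair(f(b, e), h(b)))))  →  pair(e, pair(pair(b, pair(e, e)), pair(e, pair(b, h(b)))))   [R2 at 2.2.2.1]
5. pair(e, pair(pair(b, pair(e, e)), pair(e, pair(b, h(b)))))  →  pair(e, pair(pair(b, pair(e, e)), pair(e, pair(b, b))))   [R5 at 2.2.2.2]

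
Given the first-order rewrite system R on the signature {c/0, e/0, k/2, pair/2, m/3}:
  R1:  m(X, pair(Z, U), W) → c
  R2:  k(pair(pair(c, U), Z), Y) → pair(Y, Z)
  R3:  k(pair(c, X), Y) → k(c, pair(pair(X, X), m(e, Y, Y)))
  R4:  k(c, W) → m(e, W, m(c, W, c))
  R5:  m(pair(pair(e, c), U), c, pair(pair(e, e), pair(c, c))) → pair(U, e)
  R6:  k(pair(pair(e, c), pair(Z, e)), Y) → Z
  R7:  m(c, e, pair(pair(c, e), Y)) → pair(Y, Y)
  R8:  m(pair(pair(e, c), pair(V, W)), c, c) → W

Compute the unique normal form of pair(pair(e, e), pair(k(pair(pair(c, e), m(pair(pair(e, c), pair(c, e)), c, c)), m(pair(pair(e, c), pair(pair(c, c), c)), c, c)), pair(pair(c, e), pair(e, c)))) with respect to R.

1. pair(pair(e, e), pair(k(pair(pair(c, e), m(pair(pair(e, c), pair(c, e)), c, c)), m(pair(pair(e, c), pair(pair(c, c), c)), c, c)), pair(pair(c, e), pair(e, c))))  →  pair(pair(e, e), pair(pair(m(pair(pair(e, c), pair(pair(c, c), c)), c, c), m(pair(pair(e, c), pair(c, e)), c, c)), pair(pair(c, e), pair(e, c))))   [R2 at 2.1]
2. pair(pair(e, e), pair(pair(m(pair(pair(e, c), pair(pair(c, c), c)), c, c), m(pair(pair(e, c), pair(c, e)), c, c)), pair(pair(c, e), pair(e, c))))  →  pair(pair(e, e), pair(pair(c, m(pair(pair(e, c), pair(c, e)), c, c)), pair(pair(c, e), pair(e, c))))   [R8 at 2.1.1]
3. pair(pair(e, e), pair(pair(c, m(pair(pair(e, c), pair(c, e)), c, c)), pair(pair(c, e), pair(e, c))))  →  pair(pair(e, e), pair(pair(c, e), pair(pair(c, e), pair(e, c))))   [R8 at 2.1.2]

pair(pair(e, e), pair(pair(c, e), pair(pair(c, e), pair(e, c))))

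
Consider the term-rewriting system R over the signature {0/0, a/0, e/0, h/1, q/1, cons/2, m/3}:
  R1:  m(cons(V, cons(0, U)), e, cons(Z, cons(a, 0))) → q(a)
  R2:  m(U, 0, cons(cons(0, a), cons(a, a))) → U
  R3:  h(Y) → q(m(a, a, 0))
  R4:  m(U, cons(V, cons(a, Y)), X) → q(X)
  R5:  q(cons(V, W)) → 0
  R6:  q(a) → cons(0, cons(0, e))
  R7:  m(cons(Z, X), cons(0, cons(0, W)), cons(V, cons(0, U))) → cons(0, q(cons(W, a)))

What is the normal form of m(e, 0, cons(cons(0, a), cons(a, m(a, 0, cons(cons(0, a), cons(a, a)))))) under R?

e

1. m(e, 0, cons(cons(0, a), cons(a, m(a, 0, cons(cons(0, a), cons(a, a))))))  →  m(e, 0, cons(cons(0, a), cons(a, a)))   [R2 at 3.2.2]
2. m(e, 0, cons(cons(0, a), cons(a, a)))  →  e   [R2 at ε]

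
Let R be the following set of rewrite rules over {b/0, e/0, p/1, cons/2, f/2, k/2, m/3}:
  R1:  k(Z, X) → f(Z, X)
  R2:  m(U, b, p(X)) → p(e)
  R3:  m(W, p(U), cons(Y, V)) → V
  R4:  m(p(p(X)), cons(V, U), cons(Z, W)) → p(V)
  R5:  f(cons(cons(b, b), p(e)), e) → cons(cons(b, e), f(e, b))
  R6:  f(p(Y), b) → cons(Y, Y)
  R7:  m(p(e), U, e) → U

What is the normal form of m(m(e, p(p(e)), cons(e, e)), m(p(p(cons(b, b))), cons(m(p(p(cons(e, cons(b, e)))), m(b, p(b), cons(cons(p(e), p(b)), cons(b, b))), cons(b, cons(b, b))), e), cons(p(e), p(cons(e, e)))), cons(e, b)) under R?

b

1. m(m(e, p(p(e)), cons(e, e)), m(p(p(cons(b, b))), cons(m(p(p(cons(e, cons(b, e)))), m(b, p(b), cons(cons(p(e), p(b)), cons(b, b))), cons(b, cons(b, b))), e), cons(p(e), p(cons(e, e)))), cons(e, b))  →  m(e, m(p(p(cons(b, b))), cons(m(p(p(cons(e, cons(b, e)))), m(b, p(b), cons(cons(p(e), p(b)), cons(b, b))), cons(b, cons(b, b))), e), cons(p(e), p(cons(e, e)))), cons(e, b))   [R3 at 1]
2. m(e, m(p(p(cons(b, b))), cons(m(p(p(cons(e, cons(b, e)))), m(b, p(b), cons(cons(p(e), p(b)), cons(b, b))), cons(b, cons(b, b))), e), cons(p(e), p(cons(e, e)))), cons(e, b))  →  m(e, p(m(p(p(cons(e, cons(b, e)))), m(b, p(b), cons(cons(p(e), p(b)), cons(b, b))), cons(b, cons(b, b)))), cons(e, b))   [R4 at 2]
3. m(e, p(m(p(p(cons(e, cons(b, e)))), m(b, p(b), cons(cons(p(e), p(b)), cons(b, b))), cons(b, cons(b, b)))), cons(e, b))  →  b   [R3 at ε]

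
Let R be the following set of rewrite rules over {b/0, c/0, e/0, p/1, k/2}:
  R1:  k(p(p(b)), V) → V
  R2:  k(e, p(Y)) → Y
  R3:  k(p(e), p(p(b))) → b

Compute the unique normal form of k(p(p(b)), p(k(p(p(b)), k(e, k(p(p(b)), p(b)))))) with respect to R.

p(b)

1. k(p(p(b)), p(k(p(p(b)), k(e, k(p(p(b)), p(b))))))  →  p(k(p(p(b)), k(e, k(p(p(b)), p(b)))))   [R1 at ε]
2. p(k(p(p(b)), k(e, k(p(p(b)), p(b)))))  →  p(k(e, k(p(p(b)), p(b))))   [R1 at 1]
3. p(k(e, k(p(p(b)), p(b))))  →  p(k(e, p(b)))   [R1 at 1.2]
4. p(k(e, p(b)))  →  p(b)   [R2 at 1]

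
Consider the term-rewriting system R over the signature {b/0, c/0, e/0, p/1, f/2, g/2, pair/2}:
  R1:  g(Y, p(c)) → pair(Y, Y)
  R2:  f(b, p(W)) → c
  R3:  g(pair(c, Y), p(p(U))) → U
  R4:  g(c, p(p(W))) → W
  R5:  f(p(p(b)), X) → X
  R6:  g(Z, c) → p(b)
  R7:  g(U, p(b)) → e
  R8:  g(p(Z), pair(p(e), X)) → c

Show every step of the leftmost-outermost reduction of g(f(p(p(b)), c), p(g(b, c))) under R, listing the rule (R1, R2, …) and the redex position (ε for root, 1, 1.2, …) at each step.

b

1. g(f(p(p(b)), c), p(g(b, c)))  →  g(c, p(g(b, c)))   [R5 at 1]
2. g(c, p(g(b, c)))  →  g(c, p(p(b)))   [R6 at 2.1]
3. g(c, p(p(b)))  →  b   [R4 at ε]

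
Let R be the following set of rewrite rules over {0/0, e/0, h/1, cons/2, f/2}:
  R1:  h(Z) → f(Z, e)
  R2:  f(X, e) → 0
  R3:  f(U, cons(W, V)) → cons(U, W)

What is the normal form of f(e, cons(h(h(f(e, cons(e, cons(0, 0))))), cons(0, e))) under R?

cons(e, 0)

1. f(e, cons(h(h(f(e, cons(e, cons(0, 0))))), cons(0, e)))  →  cons(e, h(h(f(e, cons(e, cons(0, 0))))))   [R3 at ε]
2. cons(e, h(h(f(e, cons(e, cons(0, 0))))))  →  cons(e, f(h(f(e, cons(e, cons(0, 0)))), e))   [R1 at 2]
3. cons(e, f(h(f(e, cons(e, cons(0, 0)))), e))  →  cons(e, 0)   [R2 at 2]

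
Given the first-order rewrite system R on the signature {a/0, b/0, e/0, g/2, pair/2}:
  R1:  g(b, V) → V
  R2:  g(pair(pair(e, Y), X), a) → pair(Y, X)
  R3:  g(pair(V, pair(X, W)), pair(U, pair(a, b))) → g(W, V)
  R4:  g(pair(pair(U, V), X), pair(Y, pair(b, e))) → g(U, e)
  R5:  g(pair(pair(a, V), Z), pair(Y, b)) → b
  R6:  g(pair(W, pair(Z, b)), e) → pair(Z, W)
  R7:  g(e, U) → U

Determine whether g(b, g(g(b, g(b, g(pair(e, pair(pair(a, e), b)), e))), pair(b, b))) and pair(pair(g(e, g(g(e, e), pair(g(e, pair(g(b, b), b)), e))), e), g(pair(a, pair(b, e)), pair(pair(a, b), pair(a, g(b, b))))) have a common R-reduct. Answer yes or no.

no — NF(t₁) = b, NF(t₂) = pair(pair(pair(pair(b, b), e), e), a)

Reduce t₁ = g(b, g(g(b, g(b, g(pair(e, pair(pair(a, e), b)), e))), pair(b, b))):
1. g(b, g(g(b, g(b, g(pair(e, pair(pair(a, e), b)), e))), pair(b, b)))  →  g(g(b, g(b, g(pair(e, pair(pair(a, e), b)), e))), pair(b, b))   [R1 at ε]
2. g(g(b, g(b, g(pair(e, pair(pair(a, e), b)), e))), pair(b, b))  →  g(g(b, g(pair(e, pair(pair(a, e), b)), e)), pair(b, b))   [R1 at 1]
3. g(g(b, g(pair(e, pair(pair(a, e), b)), e)), pair(b, b))  →  g(g(pair(e, pair(pair(a, e), b)), e), pair(b, b))   [R1 at 1]
4. g(g(pair(e, pair(pair(a, e), b)), e), pair(b, b))  →  g(pair(pair(a, e), e), pair(b, b))   [R6 at 1]
5. g(pair(pair(a, e), e), pair(b, b))  →  b   [R5 at ε]

Reduce t₂ = pair(pair(g(e, g(g(e, e), pair(g(e, pair(g(b, b), b)), e))), e), g(pair(a, pair(b, e)), pair(pair(a, b), pair(a, g(b, b))))):
1. pair(pair(g(e, g(g(e, e), pair(g(e, pair(g(b, b), b)), e))), e), g(pair(a, pair(b, e)), pair(pair(a, b), pair(a, g(b, b)))))  →  pair(pair(g(g(e, e), pair(g(e, pair(g(b, b), b)), e)), e), g(pair(a, pair(b, e)), pair(pair(a, b), pair(a, g(b, b)))))   [R7 at 1.1]
2. pair(pair(g(g(e, e), pair(g(e, pair(g(b, b), b)), e)), e), g(pair(a, pair(b, e)), pair(pair(a, b), pair(a, g(b, b)))))  →  pair(pair(g(e, pair(g(e, pair(g(b, b), b)), e)), e), g(pair(a, pair(b, e)), pair(pair(a, b), pair(a, g(b, b)))))   [R7 at 1.1.1]
3. pair(pair(g(e, pair(g(e, pair(g(b, b), b)), e)), e), g(pair(a, pair(b, e)), pair(pair(a, b), pair(a, g(b, b)))))  →  pair(pair(pair(g(e, pair(g(b, b), b)), e), e), g(pair(a, pair(b, e)), pair(pair(a, b), pair(a, g(b, b)))))   [R7 at 1.1]
4. pair(pair(pair(g(e, pair(g(b, b), b)), e), e), g(pair(a, pair(b, e)), pair(pair(a, b), pair(a, g(b, b)))))  →  pair(pair(pair(pair(g(b, b), b), e), e), g(pair(a, pair(b, e)), pair(pair(a, b), pair(a, g(b, b)))))   [R7 at 1.1.1]
5. pair(pair(pair(pair(g(b, b), b), e), e), g(pair(a, pair(b, e)), pair(pair(a, b), pair(a, g(b, b)))))  →  pair(pair(pair(pair(b, b), e), e), g(pair(a, pair(b, e)), pair(pair(a, b), pair(a, g(b, b)))))   [R1 at 1.1.1.1]
6. pair(pair(pair(pair(b, b), e), e), g(pair(a, pair(b, e)), pair(pair(a, b), pair(a, g(b, b)))))  →  pair(pair(pair(pair(b, b), e), e), g(pair(a, pair(b, e)), pair(pair(a, b), pair(a, b))))   [R1 at 2.2.2.2]
7. pair(pair(pair(pair(b, b), e), e), g(pair(a, pair(b, e)), pair(pair(a, b), pair(a, b))))  →  pair(pair(pair(pair(b, b), e), e), g(e, a))   [R3 at 2]
8. pair(pair(pair(pair(b, b), e), e), g(e, a))  →  pair(pair(pair(pair(b, b), e), e), a)   [R7 at 2]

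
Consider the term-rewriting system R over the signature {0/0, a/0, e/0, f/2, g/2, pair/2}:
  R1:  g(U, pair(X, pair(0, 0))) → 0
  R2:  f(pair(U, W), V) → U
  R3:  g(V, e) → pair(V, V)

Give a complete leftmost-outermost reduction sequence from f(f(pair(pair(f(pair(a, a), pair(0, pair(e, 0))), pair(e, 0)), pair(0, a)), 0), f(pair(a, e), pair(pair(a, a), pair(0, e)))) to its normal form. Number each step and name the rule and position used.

a

1. f(f(pair(pair(f(pair(a, a), pair(0, pair(e, 0))), pair(e, 0)), pair(0, a)), 0), f(pair(a, e), pair(pair(a, a), pair(0, e))))  →  f(pair(f(pair(a, a), pair(0, pair(e, 0))), pair(e, 0)), f(pair(a, e), pair(pair(a, a), pair(0, e))))   [R2 at 1]
2. f(pair(f(pair(a, a), pair(0, pair(e, 0))), pair(e, 0)), f(pair(a, e), pair(pair(a, a), pair(0, e))))  →  f(pair(a, a), pair(0, pair(e, 0)))   [R2 at ε]
3. f(pair(a, a), pair(0, pair(e, 0)))  →  a   [R2 at ε]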